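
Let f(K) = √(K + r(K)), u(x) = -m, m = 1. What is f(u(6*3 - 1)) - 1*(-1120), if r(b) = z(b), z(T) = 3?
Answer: 1120 + √2 ≈ 1121.4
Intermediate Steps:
r(b) = 3
u(x) = -1 (u(x) = -1*1 = -1)
f(K) = √(3 + K) (f(K) = √(K + 3) = √(3 + K))
f(u(6*3 - 1)) - 1*(-1120) = √(3 - 1) - 1*(-1120) = √2 + 1120 = 1120 + √2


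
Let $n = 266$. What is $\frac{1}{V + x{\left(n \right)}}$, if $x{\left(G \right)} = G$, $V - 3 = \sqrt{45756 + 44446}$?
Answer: $- \frac{269}{17841} + \frac{\sqrt{90202}}{17841} \approx 0.0017564$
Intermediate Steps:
$V = 3 + \sqrt{90202}$ ($V = 3 + \sqrt{45756 + 44446} = 3 + \sqrt{90202} \approx 303.34$)
$\frac{1}{V + x{\left(n \right)}} = \frac{1}{\left(3 + \sqrt{90202}\right) + 266} = \frac{1}{269 + \sqrt{90202}}$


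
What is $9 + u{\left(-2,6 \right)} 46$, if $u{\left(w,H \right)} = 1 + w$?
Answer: $-37$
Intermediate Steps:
$9 + u{\left(-2,6 \right)} 46 = 9 + \left(1 - 2\right) 46 = 9 - 46 = -37$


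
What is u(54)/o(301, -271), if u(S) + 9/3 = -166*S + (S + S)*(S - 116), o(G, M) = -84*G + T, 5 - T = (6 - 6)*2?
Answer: 15663/25279 ≈ 0.61961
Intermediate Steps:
T = 5 (T = 5 - (6 - 6)*2 = 5 - 0*2 = 5 - 1*0 = 5 + 0 = 5)
o(G, M) = 5 - 84*G (o(G, M) = -84*G + 5 = 5 - 84*G)
u(S) = -3 - 166*S + 2*S*(-116 + S) (u(S) = -3 + (-166*S + (S + S)*(S - 116)) = -3 + (-166*S + (2*S)*(-116 + S)) = -3 + (-166*S + 2*S*(-116 + S)) = -3 - 166*S + 2*S*(-116 + S))
u(54)/o(301, -271) = (-3 - 398*54 + 2*54²)/(5 - 84*301) = (-3 - 21492 + 2*2916)/(5 - 25284) = (-3 - 21492 + 5832)/(-25279) = -15663*(-1/25279) = 15663/25279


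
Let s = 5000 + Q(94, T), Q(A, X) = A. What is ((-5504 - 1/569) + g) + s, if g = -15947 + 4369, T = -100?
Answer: -6821173/569 ≈ -11988.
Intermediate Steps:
g = -11578
s = 5094 (s = 5000 + 94 = 5094)
((-5504 - 1/569) + g) + s = ((-5504 - 1/569) - 11578) + 5094 = (-3131777/569 - 11578) + 5094 = -9719659/569 + 5094 = -6821173/569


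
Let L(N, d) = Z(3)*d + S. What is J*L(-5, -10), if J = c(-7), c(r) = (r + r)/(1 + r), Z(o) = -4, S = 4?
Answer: 308/3 ≈ 102.67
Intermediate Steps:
L(N, d) = 4 - 4*d (L(N, d) = -4*d + 4 = 4 - 4*d)
c(r) = 2*r/(1 + r) (c(r) = (2*r)/(1 + r) = 2*r/(1 + r))
J = 7/3 (J = 2*(-7)/(1 - 7) = 2*(-7)/(-6) = 2*(-7)*(-1/6) = 7/3 ≈ 2.3333)
J*L(-5, -10) = 7*(4 - 4*(-10))/3 = 7*(4 + 40)/3 = (7/3)*44 = 308/3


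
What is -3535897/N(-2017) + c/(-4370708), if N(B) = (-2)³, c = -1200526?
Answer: 3863595727321/8741416 ≈ 4.4199e+5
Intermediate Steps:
N(B) = -8
-3535897/N(-2017) + c/(-4370708) = -3535897/(-8) - 1200526/(-4370708) = -3535897*(-⅛) - 1200526*(-1/4370708) = 3535897/8 + 600263/2185354 = 3863595727321/8741416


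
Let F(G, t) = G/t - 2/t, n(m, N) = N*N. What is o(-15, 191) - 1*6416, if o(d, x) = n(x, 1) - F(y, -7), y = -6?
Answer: -44913/7 ≈ -6416.1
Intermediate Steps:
n(m, N) = N²
F(G, t) = -2/t + G/t
o(d, x) = -⅐ (o(d, x) = 1² - (-2 - 6)/(-7) = 1 - (-1)*(-8)/7 = 1 - 1*8/7 = 1 - 8/7 = -⅐)
o(-15, 191) - 1*6416 = -⅐ - 1*6416 = -⅐ - 6416 = -44913/7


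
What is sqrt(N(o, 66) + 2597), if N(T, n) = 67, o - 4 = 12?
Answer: 6*sqrt(74) ≈ 51.614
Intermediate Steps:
o = 16 (o = 4 + 12 = 16)
sqrt(N(o, 66) + 2597) = sqrt(67 + 2597) = sqrt(2664) = 6*sqrt(74)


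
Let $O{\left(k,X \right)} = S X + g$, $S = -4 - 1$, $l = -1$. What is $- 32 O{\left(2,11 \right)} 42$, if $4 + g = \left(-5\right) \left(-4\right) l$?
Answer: $106176$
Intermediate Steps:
$S = -5$
$g = -24$ ($g = -4 + \left(-5\right) \left(-4\right) \left(-1\right) = -4 + 20 \left(-1\right) = -4 - 20 = -24$)
$O{\left(k,X \right)} = -24 - 5 X$ ($O{\left(k,X \right)} = - 5 X - 24 = -24 - 5 X$)
$- 32 O{\left(2,11 \right)} 42 = - 32 \left(-24 - 55\right) 42 = \left(-32\right) \left(-79\right) 42 = 2528 \cdot 42 = 106176$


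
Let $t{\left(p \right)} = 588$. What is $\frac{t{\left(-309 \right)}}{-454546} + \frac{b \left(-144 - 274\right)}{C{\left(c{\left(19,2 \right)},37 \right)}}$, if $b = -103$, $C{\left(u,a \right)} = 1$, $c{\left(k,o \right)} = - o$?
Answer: $\frac{9785011448}{227273} \approx 43054.0$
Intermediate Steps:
$\frac{t{\left(-309 \right)}}{-454546} + \frac{b \left(-144 - 274\right)}{C{\left(c{\left(19,2 \right)},37 \right)}} = \frac{588}{-454546} + \frac{\left(-103\right) \left(-144 - 274\right)}{1} = 588 \left(- \frac{1}{454546}\right) + \left(-103\right) \left(-418\right) 1 = - \frac{294}{227273} + 43054 \cdot 1 = - \frac{294}{227273} + 43054 = \frac{9785011448}{227273}$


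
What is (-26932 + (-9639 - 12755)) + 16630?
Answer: -32696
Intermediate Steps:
(-26932 + (-9639 - 12755)) + 16630 = (-26932 - 22394) + 16630 = -49326 + 16630 = -32696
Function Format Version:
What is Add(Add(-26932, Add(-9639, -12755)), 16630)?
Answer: -32696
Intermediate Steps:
Add(Add(-26932, Add(-9639, -12755)), 16630) = Add(Add(-26932, -22394), 16630) = Add(-49326, 16630) = -32696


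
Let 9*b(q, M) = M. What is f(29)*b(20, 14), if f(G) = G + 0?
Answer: 406/9 ≈ 45.111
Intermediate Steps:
f(G) = G
b(q, M) = M/9
f(29)*b(20, 14) = 29*((⅑)*14) = 29*(14/9) = 406/9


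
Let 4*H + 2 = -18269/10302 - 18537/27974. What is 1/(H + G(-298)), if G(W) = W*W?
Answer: 288188148/25591940694623 ≈ 1.1261e-5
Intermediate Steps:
G(W) = W²
H = -319600369/288188148 (H = -½ + (-18269/10302 - 18537/27974)/4 = -½ + (¼)*(-175506295/72047037) = -½ - 175506295/288188148 = -319600369/288188148 ≈ -1.1090)
1/(H + G(-298)) = 1/(-319600369/288188148 + (-298)²) = 1/(-319600369/288188148 + 88804) = 1/(25591940694623/288188148) = 288188148/25591940694623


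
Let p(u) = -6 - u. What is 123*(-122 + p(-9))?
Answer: -14637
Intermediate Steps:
123*(-122 + p(-9)) = 123*(-122 + (-6 - 1*(-9))) = 123*(-122 + (-6 + 9)) = 123*(-122 + 3) = 123*(-119) = -14637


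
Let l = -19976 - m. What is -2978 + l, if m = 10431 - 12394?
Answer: -20991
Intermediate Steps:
m = -1963
l = -18013 (l = -19976 - 1*(-1963) = -19976 + 1963 = -18013)
-2978 + l = -2978 - 18013 = -20991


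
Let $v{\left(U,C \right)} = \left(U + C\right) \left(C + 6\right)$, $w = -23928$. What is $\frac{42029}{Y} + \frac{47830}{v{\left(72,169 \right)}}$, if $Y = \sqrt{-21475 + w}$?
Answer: $\frac{9566}{8435} - \frac{42029 i \sqrt{45403}}{45403} \approx 1.1341 - 197.25 i$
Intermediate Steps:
$v{\left(U,C \right)} = \left(6 + C\right) \left(C + U\right)$ ($v{\left(U,C \right)} = \left(C + U\right) \left(6 + C\right) = \left(6 + C\right) \left(C + U\right)$)
$Y = i \sqrt{45403}$ ($Y = \sqrt{-21475 - 23928} = \sqrt{-45403} = i \sqrt{45403} \approx 213.08 i$)
$\frac{42029}{Y} + \frac{47830}{v{\left(72,169 \right)}} = \frac{42029}{i \sqrt{45403}} + \frac{47830}{169^{2} + 6 \cdot 169 + 6 \cdot 72 + 169 \cdot 72} = 42029 \left(- \frac{i \sqrt{45403}}{45403}\right) + \frac{47830}{28561 + 1014 + 432 + 12168} = - \frac{42029 i \sqrt{45403}}{45403} + \frac{47830}{42175} = - \frac{42029 i \sqrt{45403}}{45403} + 47830 \cdot \frac{1}{42175} = - \frac{42029 i \sqrt{45403}}{45403} + \frac{9566}{8435} = \frac{9566}{8435} - \frac{42029 i \sqrt{45403}}{45403}$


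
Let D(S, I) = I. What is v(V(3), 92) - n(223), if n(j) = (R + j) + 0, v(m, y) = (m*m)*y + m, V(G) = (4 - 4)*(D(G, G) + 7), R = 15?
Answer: -238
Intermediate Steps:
V(G) = 0 (V(G) = (4 - 4)*(G + 7) = 0*(7 + G) = 0)
v(m, y) = m + y*m**2 (v(m, y) = m**2*y + m = y*m**2 + m = m + y*m**2)
n(j) = 15 + j (n(j) = (15 + j) + 0 = 15 + j)
v(V(3), 92) - n(223) = 0*(1 + 0*92) - (15 + 223) = 0*(1 + 0) - 1*238 = 0*1 - 238 = 0 - 238 = -238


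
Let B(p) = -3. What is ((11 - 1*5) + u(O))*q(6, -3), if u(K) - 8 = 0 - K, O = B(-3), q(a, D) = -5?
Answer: -85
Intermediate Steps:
O = -3
u(K) = 8 - K (u(K) = 8 + (0 - K) = 8 - K)
((11 - 1*5) + u(O))*q(6, -3) = ((11 - 1*5) + (8 - 1*(-3)))*(-5) = ((11 - 5) + (8 + 3))*(-5) = (6 + 11)*(-5) = 17*(-5) = -85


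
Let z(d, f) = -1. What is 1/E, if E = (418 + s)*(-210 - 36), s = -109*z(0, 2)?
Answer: -1/129642 ≈ -7.7135e-6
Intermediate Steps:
s = 109 (s = -109*(-1) = 109)
E = -129642 (E = (418 + 109)*(-210 - 36) = 527*(-246) = -129642)
1/E = 1/(-129642) = -1/129642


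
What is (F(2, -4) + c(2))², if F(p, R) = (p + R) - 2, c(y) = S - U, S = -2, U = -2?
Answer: 16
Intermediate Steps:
c(y) = 0 (c(y) = -2 - 1*(-2) = -2 + 2 = 0)
F(p, R) = -2 + R + p (F(p, R) = (R + p) - 2 = -2 + R + p)
(F(2, -4) + c(2))² = ((-2 - 4 + 2) + 0)² = (-4 + 0)² = (-4)² = 16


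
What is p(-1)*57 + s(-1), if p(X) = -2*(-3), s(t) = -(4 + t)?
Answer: 339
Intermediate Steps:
s(t) = -4 - t
p(X) = 6
p(-1)*57 + s(-1) = 6*57 + (-4 - 1*(-1)) = 342 + (-4 + 1) = 342 - 3 = 339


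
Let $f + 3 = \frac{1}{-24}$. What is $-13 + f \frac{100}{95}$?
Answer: $- \frac{1847}{114} \approx -16.202$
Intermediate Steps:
$f = - \frac{73}{24}$ ($f = -3 + \frac{1}{-24} = -3 - \frac{1}{24} = - \frac{73}{24} \approx -3.0417$)
$-13 + f \frac{100}{95} = -13 - \frac{73 \cdot \frac{100}{95}}{24} = -13 - \frac{73 \cdot 100 \cdot \frac{1}{95}}{24} = -13 - \frac{365}{114} = - \frac{1847}{114}$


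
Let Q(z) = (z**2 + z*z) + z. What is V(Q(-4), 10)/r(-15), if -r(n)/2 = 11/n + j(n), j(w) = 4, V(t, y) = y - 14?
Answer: 30/49 ≈ 0.61224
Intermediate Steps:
Q(z) = z + 2*z**2 (Q(z) = (z**2 + z**2) + z = 2*z**2 + z = z + 2*z**2)
V(t, y) = -14 + y
r(n) = -8 - 22/n (r(n) = -2*(11/n + 4) = -2*(4 + 11/n) = -8 - 22/n)
V(Q(-4), 10)/r(-15) = (-14 + 10)/(-8 - 22/(-15)) = -4/(-8 - 22*(-1/15)) = -4/(-8 + 22/15) = -4/(-98/15) = -4*(-15/98) = 30/49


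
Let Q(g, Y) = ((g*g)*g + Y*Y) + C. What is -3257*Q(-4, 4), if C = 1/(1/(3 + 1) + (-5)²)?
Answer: 15776908/101 ≈ 1.5621e+5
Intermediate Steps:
C = 4/101 (C = 1/(1/4 + 25) = 1/(¼ + 25) = 1/(101/4) = 4/101 ≈ 0.039604)
Q(g, Y) = 4/101 + Y² + g³ (Q(g, Y) = ((g*g)*g + Y*Y) + 4/101 = (g²*g + Y²) + 4/101 = (g³ + Y²) + 4/101 = (Y² + g³) + 4/101 = 4/101 + Y² + g³)
-3257*Q(-4, 4) = -3257*(4/101 + 4² + (-4)³) = -3257*(4/101 + 16 - 64) = -3257*(-4844/101) = 15776908/101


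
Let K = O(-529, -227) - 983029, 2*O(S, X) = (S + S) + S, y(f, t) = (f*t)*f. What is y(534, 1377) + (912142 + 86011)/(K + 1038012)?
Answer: 42556079761054/108379 ≈ 3.9266e+8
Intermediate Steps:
y(f, t) = t*f**2
O(S, X) = 3*S/2 (O(S, X) = ((S + S) + S)/2 = (2*S + S)/2 = (3*S)/2 = 3*S/2)
K = -1967645/2 (K = (3/2)*(-529) - 983029 = -1587/2 - 983029 = -1967645/2 ≈ -9.8382e+5)
y(534, 1377) + (912142 + 86011)/(K + 1038012) = 1377*534**2 + (912142 + 86011)/(-1967645/2 + 1038012) = 1377*285156 + 998153/(108379/2) = 392659812 + 998153*(2/108379) = 392659812 + 1996306/108379 = 42556079761054/108379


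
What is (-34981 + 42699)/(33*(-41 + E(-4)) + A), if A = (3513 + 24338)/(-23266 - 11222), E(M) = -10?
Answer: -266178384/58071155 ≈ -4.5837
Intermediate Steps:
A = -27851/34488 (A = 27851/(-34488) = 27851*(-1/34488) = -27851/34488 ≈ -0.80756)
(-34981 + 42699)/(33*(-41 + E(-4)) + A) = (-34981 + 42699)/(33*(-41 - 10) - 27851/34488) = 7718/(33*(-51) - 27851/34488) = 7718/(-1683 - 27851/34488) = 7718/(-58071155/34488) = 7718*(-34488/58071155) = -266178384/58071155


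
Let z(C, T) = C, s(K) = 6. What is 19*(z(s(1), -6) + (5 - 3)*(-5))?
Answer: -76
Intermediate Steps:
19*(z(s(1), -6) + (5 - 3)*(-5)) = 19*(6 + (5 - 3)*(-5)) = 19*(6 + 2*(-5)) = 19*(6 - 10) = 19*(-4) = -76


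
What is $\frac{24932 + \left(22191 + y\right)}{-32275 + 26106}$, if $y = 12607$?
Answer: $- \frac{59730}{6169} \approx -9.6823$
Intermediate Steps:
$\frac{24932 + \left(22191 + y\right)}{-32275 + 26106} = \frac{24932 + \left(22191 + 12607\right)}{-32275 + 26106} = \frac{24932 + 34798}{-6169} = 59730 \left(- \frac{1}{6169}\right) = - \frac{59730}{6169}$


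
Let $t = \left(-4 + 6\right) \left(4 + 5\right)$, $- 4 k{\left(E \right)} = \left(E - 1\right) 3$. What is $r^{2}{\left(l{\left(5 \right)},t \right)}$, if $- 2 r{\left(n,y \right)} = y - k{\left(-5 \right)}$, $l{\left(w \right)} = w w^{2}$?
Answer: $\frac{729}{16} \approx 45.563$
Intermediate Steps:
$l{\left(w \right)} = w^{3}$
$k{\left(E \right)} = \frac{3}{4} - \frac{3 E}{4}$ ($k{\left(E \right)} = - \frac{\left(E - 1\right) 3}{4} = - \frac{\left(-1 + E\right) 3}{4} = - \frac{-3 + 3 E}{4} = \frac{3}{4} - \frac{3 E}{4}$)
$t = 18$ ($t = 2 \cdot 9 = 18$)
$r{\left(n,y \right)} = \frac{9}{4} - \frac{y}{2}$ ($r{\left(n,y \right)} = - \frac{y - \left(\frac{3}{4} - - \frac{15}{4}\right)}{2} = - \frac{y - \left(\frac{3}{4} + \frac{15}{4}\right)}{2} = - \frac{y - \frac{9}{2}}{2} = - \frac{- \frac{9}{2} + y}{2} = \frac{9}{4} - \frac{y}{2}$)
$r^{2}{\left(l{\left(5 \right)},t \right)} = \left(\frac{9}{4} - 9\right)^{2} = \left(- \frac{27}{4}\right)^{2} = \frac{729}{16}$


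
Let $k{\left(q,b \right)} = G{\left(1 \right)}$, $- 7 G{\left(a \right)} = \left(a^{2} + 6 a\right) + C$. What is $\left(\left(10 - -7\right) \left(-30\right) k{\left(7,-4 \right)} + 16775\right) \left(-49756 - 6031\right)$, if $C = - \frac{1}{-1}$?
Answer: $- \frac{6778399435}{7} \approx -9.6834 \cdot 10^{8}$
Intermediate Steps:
$C = 1$ ($C = \left(-1\right) \left(-1\right) = 1$)
$G{\left(a \right)} = - \frac{1}{7} - \frac{6 a}{7} - \frac{a^{2}}{7}$ ($G{\left(a \right)} = - \frac{\left(a^{2} + 6 a\right) + 1}{7} = - \frac{1 + a^{2} + 6 a}{7} = - \frac{1}{7} - \frac{6 a}{7} - \frac{a^{2}}{7}$)
$k{\left(q,b \right)} = - \frac{8}{7}$ ($k{\left(q,b \right)} = - \frac{1}{7} - \frac{6}{7} - \frac{1^{2}}{7} = - \frac{1}{7} - \frac{6}{7} - \frac{1}{7} = - \frac{8}{7}$)
$\left(\left(10 - -7\right) \left(-30\right) k{\left(7,-4 \right)} + 16775\right) \left(-49756 - 6031\right) = \left(\left(10 - -7\right) \left(-30\right) \left(- \frac{8}{7}\right) + 16775\right) \left(-49756 - 6031\right) = \left(\left(10 + 7\right) \left(-30\right) \left(- \frac{8}{7}\right) + 16775\right) \left(-55787\right) = \left(17 \left(-30\right) \left(- \frac{8}{7}\right) + 16775\right) \left(-55787\right) = \left(\left(-510\right) \left(- \frac{8}{7}\right) + 16775\right) \left(-55787\right) = \left(\frac{4080}{7} + 16775\right) \left(-55787\right) = \frac{121505}{7} \left(-55787\right) = - \frac{6778399435}{7}$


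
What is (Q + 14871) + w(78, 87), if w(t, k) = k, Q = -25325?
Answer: -10367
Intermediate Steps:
(Q + 14871) + w(78, 87) = (-25325 + 14871) + 87 = -10454 + 87 = -10367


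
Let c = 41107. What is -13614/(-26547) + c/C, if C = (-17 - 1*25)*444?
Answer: -7544087/4459896 ≈ -1.6915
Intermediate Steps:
C = -18648 (C = (-17 - 25)*444 = -42*444 = -18648)
-13614/(-26547) + c/C = -13614/(-26547) + 41107/(-18648) = -13614*(-1/26547) + 41107*(-1/18648) = 4538/8849 - 1111/504 = -7544087/4459896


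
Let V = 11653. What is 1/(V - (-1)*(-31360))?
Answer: -1/19707 ≈ -5.0743e-5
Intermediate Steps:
1/(V - (-1)*(-31360)) = 1/(11653 - (-1)*(-31360)) = 1/(11653 - 1*31360) = 1/(11653 - 31360) = 1/(-19707) = -1/19707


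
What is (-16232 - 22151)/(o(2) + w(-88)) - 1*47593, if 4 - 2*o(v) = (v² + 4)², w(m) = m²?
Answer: -367170785/7714 ≈ -47598.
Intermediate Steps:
o(v) = 2 - (4 + v²)²/2 (o(v) = 2 - (v² + 4)²/2 = 2 - (4 + v²)²/2)
(-16232 - 22151)/(o(2) + w(-88)) - 1*47593 = (-16232 - 22151)/((2 - (4 + 2²)²/2) + (-88)²) - 1*47593 = -38383/((2 - (4 + 4)²/2) + 7744) - 47593 = -38383/((2 - ½*8²) + 7744) - 47593 = -38383/((2 - ½*64) + 7744) - 47593 = -38383/((2 - 32) + 7744) - 47593 = -38383/(-30 + 7744) - 47593 = -38383/7714 - 47593 = -367170785/7714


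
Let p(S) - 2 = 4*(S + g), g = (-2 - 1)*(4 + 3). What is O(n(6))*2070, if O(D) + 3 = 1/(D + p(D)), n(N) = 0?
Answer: -255645/41 ≈ -6235.2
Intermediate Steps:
g = -21 (g = -3*7 = -21)
p(S) = -82 + 4*S (p(S) = 2 + 4*(S - 21) = 2 + 4*(-21 + S) = 2 + (-84 + 4*S) = -82 + 4*S)
O(D) = -3 + 1/(-82 + 5*D) (O(D) = -3 + 1/(D + (-82 + 4*D)) = -3 + 1/(-82 + 5*D))
O(n(6))*2070 = ((247 - 15*0)/(-82 + 5*0))*2070 = ((247 + 0)/(-82 + 0))*2070 = (247/(-82))*2070 = -1/82*247*2070 = -247/82*2070 = -255645/41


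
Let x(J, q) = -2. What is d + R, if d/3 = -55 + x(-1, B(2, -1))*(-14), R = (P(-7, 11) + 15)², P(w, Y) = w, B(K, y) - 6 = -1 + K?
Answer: -17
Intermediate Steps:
B(K, y) = 5 + K (B(K, y) = 6 + (-1 + K) = 5 + K)
R = 64 (R = (-7 + 15)² = 8² = 64)
d = -81 (d = 3*(-55 - 2*(-14)) = 3*(-55 + 28) = 3*(-27) = -81)
d + R = -81 + 64 = -17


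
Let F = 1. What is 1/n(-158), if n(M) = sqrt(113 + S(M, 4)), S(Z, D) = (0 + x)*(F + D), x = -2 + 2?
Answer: sqrt(113)/113 ≈ 0.094072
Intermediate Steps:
x = 0
S(Z, D) = 0 (S(Z, D) = (0 + 0)*(1 + D) = 0*(1 + D) = 0)
n(M) = sqrt(113) (n(M) = sqrt(113 + 0) = sqrt(113))
1/n(-158) = 1/(sqrt(113)) = sqrt(113)/113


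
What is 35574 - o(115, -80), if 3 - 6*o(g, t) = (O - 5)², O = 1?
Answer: 213457/6 ≈ 35576.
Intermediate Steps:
o(g, t) = -13/6 (o(g, t) = ½ - (1 - 5)²/6 = ½ - ⅙*(-4)² = ½ - ⅙*16 = ½ - 8/3 = -13/6)
35574 - o(115, -80) = 35574 - 1*(-13/6) = 35574 + 13/6 = 213457/6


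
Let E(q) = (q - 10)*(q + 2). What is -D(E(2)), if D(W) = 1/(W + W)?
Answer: 1/64 ≈ 0.015625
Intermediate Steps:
E(q) = (-10 + q)*(2 + q)
D(W) = 1/(2*W)
-D(E(2)) = -1/(2*(-20 + 2**2 - 8*2)) = -1/(2*(-20 + 4 - 16)) = -1/(2*(-32)) = -(-1)/(2*32) = -1*(-1/64) = 1/64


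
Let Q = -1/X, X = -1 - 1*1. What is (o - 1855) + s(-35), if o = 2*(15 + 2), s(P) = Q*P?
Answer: -3677/2 ≈ -1838.5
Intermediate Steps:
X = -2 (X = -1 - 1 = -2)
Q = 1/2 (Q = -1/(-2) = -1*(-1/2) = 1/2 ≈ 0.50000)
s(P) = P/2
o = 34 (o = 2*17 = 34)
(o - 1855) + s(-35) = (34 - 1855) + (1/2)*(-35) = -1821 - 35/2 = -3677/2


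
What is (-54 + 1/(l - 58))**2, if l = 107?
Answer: 6996025/2401 ≈ 2913.8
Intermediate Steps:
(-54 + 1/(l - 58))**2 = (-54 + 1/(107 - 58))**2 = (-54 + 1/49)**2 = (-2645/49)**2 = 6996025/2401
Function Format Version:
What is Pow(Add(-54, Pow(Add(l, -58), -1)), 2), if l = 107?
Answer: Rational(6996025, 2401) ≈ 2913.8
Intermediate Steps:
Pow(Add(-54, Pow(Add(l, -58), -1)), 2) = Pow(Add(-54, Pow(Add(107, -58), -1)), 2) = Pow(Add(-54, Pow(49, -1)), 2) = Pow(Add(-54, Rational(1, 49)), 2) = Pow(Rational(-2645, 49), 2) = Rational(6996025, 2401)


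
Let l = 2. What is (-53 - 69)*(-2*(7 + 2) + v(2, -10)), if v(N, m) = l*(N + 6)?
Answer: 244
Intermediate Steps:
v(N, m) = 12 + 2*N (v(N, m) = 2*(N + 6) = 2*(6 + N) = 12 + 2*N)
(-53 - 69)*(-2*(7 + 2) + v(2, -10)) = (-53 - 69)*(-2*(7 + 2) + (12 + 2*2)) = -122*(-2*9 + (12 + 4)) = -122*(-18 + 16) = -122*(-2) = 244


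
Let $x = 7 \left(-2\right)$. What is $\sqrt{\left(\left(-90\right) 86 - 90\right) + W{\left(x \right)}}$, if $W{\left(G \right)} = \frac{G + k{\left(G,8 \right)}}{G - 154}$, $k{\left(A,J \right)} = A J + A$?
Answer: $\frac{5 i \sqrt{11274}}{6} \approx 88.483 i$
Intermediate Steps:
$x = -14$
$k{\left(A,J \right)} = A + A J$
$W{\left(G \right)} = \frac{10 G}{-154 + G}$ ($W{\left(G \right)} = \frac{G + G \left(1 + 8\right)}{G - 154} = \frac{G + G 9}{-154 + G} = \frac{G + 9 G}{-154 + G} = \frac{10 G}{-154 + G}$)
$\sqrt{\left(\left(-90\right) 86 - 90\right) + W{\left(x \right)}} = \sqrt{\left(\left(-90\right) 86 - 90\right) + 10 \left(-14\right) \frac{1}{-154 - 14}} = \sqrt{\left(-7740 - 90\right) + 10 \left(-14\right) \frac{1}{-168}} = \sqrt{-7830 + 10 \left(-14\right) \left(- \frac{1}{168}\right)} = \sqrt{-7830 + \frac{5}{6}} = \sqrt{- \frac{46975}{6}} = \frac{5 i \sqrt{11274}}{6}$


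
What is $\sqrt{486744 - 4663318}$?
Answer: $i \sqrt{4176574} \approx 2043.7 i$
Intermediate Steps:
$\sqrt{486744 - 4663318} = \sqrt{-4176574} = i \sqrt{4176574}$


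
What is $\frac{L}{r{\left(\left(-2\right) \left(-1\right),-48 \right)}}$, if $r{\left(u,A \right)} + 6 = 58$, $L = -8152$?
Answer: $- \frac{2038}{13} \approx -156.77$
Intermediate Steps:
$r{\left(u,A \right)} = 52$ ($r{\left(u,A \right)} = -6 + 58 = 52$)
$\frac{L}{r{\left(\left(-2\right) \left(-1\right),-48 \right)}} = - \frac{8152}{52} = \left(-8152\right) \frac{1}{52} = - \frac{2038}{13}$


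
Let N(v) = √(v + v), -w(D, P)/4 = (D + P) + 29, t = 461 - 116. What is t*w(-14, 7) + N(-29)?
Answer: -30360 + I*√58 ≈ -30360.0 + 7.6158*I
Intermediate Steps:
t = 345
w(D, P) = -116 - 4*D - 4*P (w(D, P) = -4*((D + P) + 29) = -4*(29 + D + P) = -116 - 4*D - 4*P)
N(v) = √2*√v (N(v) = √(2*v) = √2*√v)
t*w(-14, 7) + N(-29) = 345*(-116 - 4*(-14) - 4*7) + √2*√(-29) = 345*(-116 + 56 - 28) + √2*(I*√29) = 345*(-88) + I*√58 = -30360 + I*√58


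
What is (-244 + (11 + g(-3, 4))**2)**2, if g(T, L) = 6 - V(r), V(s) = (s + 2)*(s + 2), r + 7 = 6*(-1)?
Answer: 111767184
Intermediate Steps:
r = -13 (r = -7 + 6*(-1) = -7 - 6 = -13)
V(s) = (2 + s)**2 (V(s) = (2 + s)*(2 + s) = (2 + s)**2)
g(T, L) = -115 (g(T, L) = 6 - (2 - 13)**2 = 6 - 1*(-11)**2 = 6 - 1*121 = 6 - 121 = -115)
(-244 + (11 + g(-3, 4))**2)**2 = (-244 + (11 - 115)**2)**2 = (-244 + (-104)**2)**2 = (-244 + 10816)**2 = 10572**2 = 111767184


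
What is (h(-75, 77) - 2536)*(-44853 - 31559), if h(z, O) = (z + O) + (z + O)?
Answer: 193475184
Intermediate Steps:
h(z, O) = 2*O + 2*z (h(z, O) = (O + z) + (O + z) = 2*O + 2*z)
(h(-75, 77) - 2536)*(-44853 - 31559) = ((2*77 + 2*(-75)) - 2536)*(-44853 - 31559) = ((154 - 150) - 2536)*(-76412) = (4 - 2536)*(-76412) = -2532*(-76412) = 193475184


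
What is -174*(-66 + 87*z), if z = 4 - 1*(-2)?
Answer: -79344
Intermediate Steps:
z = 6 (z = 4 + 2 = 6)
-174*(-66 + 87*z) = -174*(-66 + 87*6) = -174*(-66 + 522) = -174*456 = -79344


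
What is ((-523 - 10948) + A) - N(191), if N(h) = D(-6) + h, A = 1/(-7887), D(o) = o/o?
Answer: -91986082/7887 ≈ -11663.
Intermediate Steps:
D(o) = 1
A = -1/7887 ≈ -0.00012679
N(h) = 1 + h
((-523 - 10948) + A) - N(191) = ((-523 - 10948) - 1/7887) - (1 + 191) = (-11471 - 1/7887) - 1*192 = -90471778/7887 - 192 = -91986082/7887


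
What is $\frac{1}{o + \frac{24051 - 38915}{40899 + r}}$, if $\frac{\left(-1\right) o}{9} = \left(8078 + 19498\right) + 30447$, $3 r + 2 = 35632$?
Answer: $- \frac{158327}{82679512281} \approx -1.9149 \cdot 10^{-6}$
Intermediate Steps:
$r = \frac{35630}{3}$ ($r = - \frac{2}{3} + \frac{1}{3} \cdot 35632 = - \frac{2}{3} + \frac{35632}{3} = \frac{35630}{3} \approx 11877.0$)
$o = -522207$ ($o = - 9 \left(\left(8078 + 19498\right) + 30447\right) = - 9 \left(27576 + 30447\right) = \left(-9\right) 58023 = -522207$)
$\frac{1}{o + \frac{24051 - 38915}{40899 + r}} = \frac{1}{-522207 + \frac{24051 - 38915}{40899 + \frac{35630}{3}}} = \frac{1}{-522207 - \frac{14864}{\frac{158327}{3}}} = \frac{1}{-522207 - \frac{44592}{158327}} = \frac{1}{- \frac{82679512281}{158327}} = - \frac{158327}{82679512281}$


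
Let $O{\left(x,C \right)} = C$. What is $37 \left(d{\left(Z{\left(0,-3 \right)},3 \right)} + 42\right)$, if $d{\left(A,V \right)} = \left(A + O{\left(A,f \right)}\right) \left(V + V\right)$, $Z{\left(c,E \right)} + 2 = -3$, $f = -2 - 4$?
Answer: $-888$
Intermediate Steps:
$f = -6$
$Z{\left(c,E \right)} = -5$ ($Z{\left(c,E \right)} = -2 - 3 = -5$)
$d{\left(A,V \right)} = 2 V \left(-6 + A\right)$ ($d{\left(A,V \right)} = \left(A - 6\right) \left(V + V\right) = \left(-6 + A\right) 2 V = 2 V \left(-6 + A\right)$)
$37 \left(d{\left(Z{\left(0,-3 \right)},3 \right)} + 42\right) = 37 \left(2 \cdot 3 \left(-6 - 5\right) + 42\right) = 37 \left(2 \cdot 3 \left(-11\right) + 42\right) = 37 \left(-66 + 42\right) = 37 \left(-24\right) = -888$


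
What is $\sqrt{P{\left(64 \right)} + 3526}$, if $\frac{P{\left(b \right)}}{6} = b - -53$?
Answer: $2 \sqrt{1057} \approx 65.023$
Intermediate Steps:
$P{\left(b \right)} = 318 + 6 b$ ($P{\left(b \right)} = 6 \left(b - -53\right) = 6 \left(b + 53\right) = 6 \left(53 + b\right) = 318 + 6 b$)
$\sqrt{P{\left(64 \right)} + 3526} = \sqrt{\left(318 + 6 \cdot 64\right) + 3526} = \sqrt{\left(318 + 384\right) + 3526} = \sqrt{702 + 3526} = \sqrt{4228} = 2 \sqrt{1057}$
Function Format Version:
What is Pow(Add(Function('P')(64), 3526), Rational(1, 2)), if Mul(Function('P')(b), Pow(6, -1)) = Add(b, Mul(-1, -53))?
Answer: Mul(2, Pow(1057, Rational(1, 2))) ≈ 65.023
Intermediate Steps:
Function('P')(b) = Add(318, Mul(6, b)) (Function('P')(b) = Mul(6, Add(b, Mul(-1, -53))) = Mul(6, Add(b, 53)) = Mul(6, Add(53, b)) = Add(318, Mul(6, b)))
Pow(Add(Function('P')(64), 3526), Rational(1, 2)) = Pow(Add(Add(318, Mul(6, 64)), 3526), Rational(1, 2)) = Pow(Add(Add(318, 384), 3526), Rational(1, 2)) = Pow(Add(702, 3526), Rational(1, 2)) = Pow(4228, Rational(1, 2)) = Mul(2, Pow(1057, Rational(1, 2)))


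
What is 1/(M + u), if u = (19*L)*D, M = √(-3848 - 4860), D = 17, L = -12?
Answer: -969/3758021 - I*√2177/7516042 ≈ -0.00025785 - 6.2078e-6*I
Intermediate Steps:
M = 2*I*√2177 (M = √(-8708) = 2*I*√2177 ≈ 93.317*I)
u = -3876 (u = (19*(-12))*17 = -228*17 = -3876)
1/(M + u) = 1/(2*I*√2177 - 3876) = 1/(-3876 + 2*I*√2177)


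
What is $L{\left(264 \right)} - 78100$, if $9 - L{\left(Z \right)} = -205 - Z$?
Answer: $-77622$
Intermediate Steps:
$L{\left(Z \right)} = 214 + Z$ ($L{\left(Z \right)} = 9 - \left(-205 - Z\right) = 9 + \left(205 + Z\right) = 214 + Z$)
$L{\left(264 \right)} - 78100 = \left(214 + 264\right) - 78100 = 478 - 78100 = -77622$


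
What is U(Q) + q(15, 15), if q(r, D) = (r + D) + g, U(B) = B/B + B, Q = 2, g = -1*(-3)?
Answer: 36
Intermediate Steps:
g = 3
U(B) = 1 + B
q(r, D) = 3 + D + r (q(r, D) = (r + D) + 3 = (D + r) + 3 = 3 + D + r)
U(Q) + q(15, 15) = (1 + 2) + (3 + 15 + 15) = 3 + 33 = 36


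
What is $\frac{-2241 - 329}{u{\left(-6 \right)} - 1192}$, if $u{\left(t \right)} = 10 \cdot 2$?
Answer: $\frac{1285}{586} \approx 2.1928$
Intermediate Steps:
$u{\left(t \right)} = 20$
$\frac{-2241 - 329}{u{\left(-6 \right)} - 1192} = \frac{-2241 - 329}{20 - 1192} = - \frac{2570}{-1172} = \left(-2570\right) \left(- \frac{1}{1172}\right) = \frac{1285}{586}$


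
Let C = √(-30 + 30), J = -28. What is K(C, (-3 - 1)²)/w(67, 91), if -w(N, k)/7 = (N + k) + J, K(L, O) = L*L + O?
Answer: -8/455 ≈ -0.017582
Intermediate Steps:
C = 0 (C = √0 = 0)
K(L, O) = O + L² (K(L, O) = L² + O = O + L²)
w(N, k) = 196 - 7*N - 7*k (w(N, k) = -7*((N + k) - 28) = -7*(-28 + N + k) = 196 - 7*N - 7*k)
K(C, (-3 - 1)²)/w(67, 91) = ((-3 - 1)² + 0²)/(196 - 7*67 - 7*91) = ((-4)² + 0)/(196 - 469 - 637) = (16 + 0)/(-910) = 16*(-1/910) = -8/455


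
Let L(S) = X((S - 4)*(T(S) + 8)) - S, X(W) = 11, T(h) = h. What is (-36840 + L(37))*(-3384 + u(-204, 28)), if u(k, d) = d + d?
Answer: 122690048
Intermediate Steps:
L(S) = 11 - S
u(k, d) = 2*d
(-36840 + L(37))*(-3384 + u(-204, 28)) = (-36840 + (11 - 1*37))*(-3384 + 2*28) = (-36840 + (11 - 37))*(-3384 + 56) = (-36840 - 26)*(-3328) = -36866*(-3328) = 122690048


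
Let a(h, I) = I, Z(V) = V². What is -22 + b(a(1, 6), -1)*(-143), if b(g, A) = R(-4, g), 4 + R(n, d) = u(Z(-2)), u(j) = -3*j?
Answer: 2266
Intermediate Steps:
R(n, d) = -16 (R(n, d) = -4 - 3*(-2)² = -4 - 3*4 = -4 - 12 = -16)
b(g, A) = -16
-22 + b(a(1, 6), -1)*(-143) = -22 - 16*(-143) = -22 + 2288 = 2266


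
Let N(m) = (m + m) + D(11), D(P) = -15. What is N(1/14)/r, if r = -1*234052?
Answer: 2/31507 ≈ 6.3478e-5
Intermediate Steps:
r = -234052
N(m) = -15 + 2*m (N(m) = (m + m) - 15 = 2*m - 15 = -15 + 2*m)
N(1/14)/r = (-15 + 2/14)/(-234052) = (-15 + 2*(1/14))*(-1/234052) = (-15 + ⅐)*(-1/234052) = -104/7*(-1/234052) = 2/31507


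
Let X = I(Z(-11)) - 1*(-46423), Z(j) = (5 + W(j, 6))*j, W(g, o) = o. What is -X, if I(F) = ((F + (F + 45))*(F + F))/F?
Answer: -46029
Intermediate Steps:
Z(j) = 11*j (Z(j) = (5 + 6)*j = 11*j)
I(F) = 90 + 4*F (I(F) = ((F + (45 + F))*(2*F))/F = ((45 + 2*F)*(2*F))/F = (2*F*(45 + 2*F))/F = 90 + 4*F)
X = 46029 (X = (90 + 4*(11*(-11))) - 1*(-46423) = (90 + 4*(-121)) + 46423 = (90 - 484) + 46423 = -394 + 46423 = 46029)
-X = -1*46029 = -46029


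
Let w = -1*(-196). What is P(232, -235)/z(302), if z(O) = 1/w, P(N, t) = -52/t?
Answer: 10192/235 ≈ 43.370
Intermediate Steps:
w = 196
z(O) = 1/196
P(232, -235)/z(302) = (-52/(-235))/(1/196) = -52*(-1/235)*196 = (52/235)*196 = 10192/235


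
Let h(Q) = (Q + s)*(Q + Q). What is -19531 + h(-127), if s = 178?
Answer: -32485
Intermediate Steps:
h(Q) = 2*Q*(178 + Q) (h(Q) = (Q + 178)*(Q + Q) = (178 + Q)*(2*Q) = 2*Q*(178 + Q))
-19531 + h(-127) = -19531 + 2*(-127)*(178 - 127) = -19531 + 2*(-127)*51 = -19531 - 12954 = -32485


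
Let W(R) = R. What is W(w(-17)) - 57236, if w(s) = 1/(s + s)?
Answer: -1946025/34 ≈ -57236.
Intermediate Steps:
w(s) = 1/(2*s)
W(w(-17)) - 57236 = (1/2)/(-17) - 57236 = (1/2)*(-1/17) - 57236 = -1/34 - 57236 = -1946025/34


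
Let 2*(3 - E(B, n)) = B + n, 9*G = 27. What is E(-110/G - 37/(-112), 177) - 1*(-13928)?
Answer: 9314369/672 ≈ 13861.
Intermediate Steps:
G = 3 (G = (1/9)*27 = 3)
E(B, n) = 3 - B/2 - n/2 (E(B, n) = 3 - (B + n)/2 = 3 + (-B/2 - n/2) = 3 - B/2 - n/2)
E(-110/G - 37/(-112), 177) - 1*(-13928) = (3 - (-110/3 - 37/(-112))/2 - 1/2*177) - 1*(-13928) = (3 - (-110*1/3 - 37*(-1/112))/2 - 177/2) + 13928 = (3 - (-110/3 + 37/112)/2 - 177/2) + 13928 = (3 - 1/2*(-12209/336) - 177/2) + 13928 = (3 + 12209/672 - 177/2) + 13928 = -45247/672 + 13928 = 9314369/672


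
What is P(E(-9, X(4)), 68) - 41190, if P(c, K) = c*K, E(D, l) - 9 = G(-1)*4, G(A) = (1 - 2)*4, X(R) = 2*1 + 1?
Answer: -41666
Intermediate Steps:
X(R) = 3 (X(R) = 2 + 1 = 3)
G(A) = -4 (G(A) = -1*4 = -4)
E(D, l) = -7 (E(D, l) = 9 - 4*4 = 9 - 16 = -7)
P(c, K) = K*c
P(E(-9, X(4)), 68) - 41190 = 68*(-7) - 41190 = -476 - 41190 = -41666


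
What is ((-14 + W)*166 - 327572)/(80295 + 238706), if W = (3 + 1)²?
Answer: -327240/319001 ≈ -1.0258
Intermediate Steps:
W = 16 (W = 4² = 16)
((-14 + W)*166 - 327572)/(80295 + 238706) = ((-14 + 16)*166 - 327572)/(80295 + 238706) = (2*166 - 327572)/319001 = (332 - 327572)*(1/319001) = -327240*1/319001 = -327240/319001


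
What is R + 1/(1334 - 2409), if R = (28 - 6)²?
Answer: 520299/1075 ≈ 484.00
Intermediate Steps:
R = 484 (R = 22² = 484)
R + 1/(1334 - 2409) = 484 + 1/(1334 - 2409) = 484 + 1/(-1075) = 484 - 1/1075 = 520299/1075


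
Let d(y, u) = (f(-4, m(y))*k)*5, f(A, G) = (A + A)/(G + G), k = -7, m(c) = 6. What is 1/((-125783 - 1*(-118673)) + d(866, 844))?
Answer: -3/21260 ≈ -0.00014111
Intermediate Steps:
f(A, G) = A/G (f(A, G) = (2*A)/((2*G)) = (2*A)*(1/(2*G)) = A/G)
d(y, u) = 70/3 (d(y, u) = (-4/6*(-7))*5 = (-4*⅙*(-7))*5 = -⅔*(-7)*5 = (14/3)*5 = 70/3)
1/((-125783 - 1*(-118673)) + d(866, 844)) = 1/((-125783 - 1*(-118673)) + 70/3) = 1/((-125783 + 118673) + 70/3) = 1/(-7110 + 70/3) = 1/(-21260/3) = -3/21260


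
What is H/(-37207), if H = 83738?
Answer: -83738/37207 ≈ -2.2506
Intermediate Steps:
H/(-37207) = 83738/(-37207) = 83738*(-1/37207) = -83738/37207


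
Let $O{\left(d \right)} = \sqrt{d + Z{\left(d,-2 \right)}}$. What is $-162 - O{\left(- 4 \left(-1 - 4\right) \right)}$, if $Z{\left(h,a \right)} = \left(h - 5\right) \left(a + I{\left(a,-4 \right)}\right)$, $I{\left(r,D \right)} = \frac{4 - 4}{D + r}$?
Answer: $-162 - i \sqrt{10} \approx -162.0 - 3.1623 i$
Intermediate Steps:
$I{\left(r,D \right)} = 0$ ($I{\left(r,D \right)} = \frac{0}{D + r} = 0$)
$Z{\left(h,a \right)} = a \left(-5 + h\right)$ ($Z{\left(h,a \right)} = \left(h - 5\right) \left(a + 0\right) = \left(-5 + h\right) a = a \left(-5 + h\right)$)
$O{\left(d \right)} = \sqrt{10 - d}$ ($O{\left(d \right)} = \sqrt{d - 2 \left(-5 + d\right)} = \sqrt{d - \left(-10 + 2 d\right)} = \sqrt{10 - d}$)
$-162 - O{\left(- 4 \left(-1 - 4\right) \right)} = -162 - \sqrt{10 - - 4 \left(-1 - 4\right)} = -162 - \sqrt{10 - \left(-4\right) \left(-5\right)} = -162 - \sqrt{10 - 20} = -162 - \sqrt{-10} = -162 - i \sqrt{10}$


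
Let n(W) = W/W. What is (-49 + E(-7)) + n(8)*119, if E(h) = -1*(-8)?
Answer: 78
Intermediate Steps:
E(h) = 8
n(W) = 1
(-49 + E(-7)) + n(8)*119 = (-49 + 8) + 1*119 = -41 + 119 = 78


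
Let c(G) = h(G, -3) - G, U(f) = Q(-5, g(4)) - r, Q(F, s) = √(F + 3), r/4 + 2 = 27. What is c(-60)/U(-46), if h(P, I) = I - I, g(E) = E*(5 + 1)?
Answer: -1000/1667 - 10*I*√2/1667 ≈ -0.59988 - 0.0084836*I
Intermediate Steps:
g(E) = 6*E (g(E) = E*6 = 6*E)
r = 100 (r = -8 + 4*27 = -8 + 108 = 100)
Q(F, s) = √(3 + F)
h(P, I) = 0
U(f) = -100 + I*√2 (U(f) = √(3 - 5) - 1*100 = √(-2) - 100 = I*√2 - 100 = -100 + I*√2)
c(G) = -G (c(G) = 0 - G = -G)
c(-60)/U(-46) = (-1*(-60))/(-100 + I*√2) = 60/(-100 + I*√2)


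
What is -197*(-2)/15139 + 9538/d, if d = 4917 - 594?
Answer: 146099044/65445897 ≈ 2.2324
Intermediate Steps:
d = 4323
-197*(-2)/15139 + 9538/d = -197*(-2)/15139 + 9538/4323 = 394*(1/15139) + 9538*(1/4323) = 394/15139 + 9538/4323 = 146099044/65445897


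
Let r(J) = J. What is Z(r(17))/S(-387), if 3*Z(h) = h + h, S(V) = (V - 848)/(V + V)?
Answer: 8772/1235 ≈ 7.1028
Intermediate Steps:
S(V) = (-848 + V)/(2*V) (S(V) = (-848 + V)/((2*V)) = (-848 + V)*(1/(2*V)) = (-848 + V)/(2*V))
Z(h) = 2*h/3 (Z(h) = (h + h)/3 = (2*h)/3 = 2*h/3)
Z(r(17))/S(-387) = ((2/3)*17)/(((1/2)*(-848 - 387)/(-387))) = 34/(3*(((1/2)*(-1/387)*(-1235)))) = 34/(3*(1235/774)) = (34/3)*(774/1235) = 8772/1235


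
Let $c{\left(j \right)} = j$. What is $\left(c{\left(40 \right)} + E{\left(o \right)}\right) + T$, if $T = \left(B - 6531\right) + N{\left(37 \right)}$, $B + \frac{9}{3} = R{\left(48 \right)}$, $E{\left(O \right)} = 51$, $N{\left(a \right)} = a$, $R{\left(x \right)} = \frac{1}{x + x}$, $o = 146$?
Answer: $- \frac{614975}{96} \approx -6406.0$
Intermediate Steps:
$R{\left(x \right)} = \frac{1}{2 x}$
$B = - \frac{287}{96}$ ($B = -3 + \frac{1}{2 \cdot 48} = -3 + \frac{1}{2} \cdot \frac{1}{48} = -3 + \frac{1}{96} = - \frac{287}{96} \approx -2.9896$)
$T = - \frac{623711}{96}$ ($T = \left(- \frac{287}{96} - 6531\right) + 37 = - \frac{627263}{96} + 37 = - \frac{623711}{96} \approx -6497.0$)
$\left(c{\left(40 \right)} + E{\left(o \right)}\right) + T = \left(40 + 51\right) - \frac{623711}{96} = 91 - \frac{623711}{96} = - \frac{614975}{96}$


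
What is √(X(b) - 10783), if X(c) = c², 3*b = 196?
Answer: I*√58631/3 ≈ 80.713*I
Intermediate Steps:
b = 196/3 (b = (⅓)*196 = 196/3 ≈ 65.333)
√(X(b) - 10783) = √((196/3)² - 10783) = √(38416/9 - 10783) = √(-58631/9) = I*√58631/3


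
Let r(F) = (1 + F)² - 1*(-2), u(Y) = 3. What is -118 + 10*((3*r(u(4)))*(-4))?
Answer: -2278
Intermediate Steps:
r(F) = 2 + (1 + F)² (r(F) = (1 + F)² + 2 = 2 + (1 + F)²)
-118 + 10*((3*r(u(4)))*(-4)) = -118 + 10*((3*(2 + (1 + 3)²))*(-4)) = -118 + 10*((3*(2 + 4²))*(-4)) = -118 + 10*((3*(2 + 16))*(-4)) = -118 + 10*((3*18)*(-4)) = -118 + 10*(54*(-4)) = -118 + 10*(-216) = -118 - 2160 = -2278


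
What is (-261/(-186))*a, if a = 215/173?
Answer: 18705/10726 ≈ 1.7439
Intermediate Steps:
a = 215/173 (a = 215*(1/173) = 215/173 ≈ 1.2428)
(-261/(-186))*a = -261/(-186)*(215/173) = -261*(-1/186)*(215/173) = (87/62)*(215/173) = 18705/10726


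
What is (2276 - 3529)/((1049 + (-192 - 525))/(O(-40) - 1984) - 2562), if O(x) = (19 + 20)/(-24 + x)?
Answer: 159149795/325433678 ≈ 0.48904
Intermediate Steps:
O(x) = 39/(-24 + x)
(2276 - 3529)/((1049 + (-192 - 525))/(O(-40) - 1984) - 2562) = (2276 - 3529)/((1049 + (-192 - 525))/(39/(-24 - 40) - 1984) - 2562) = -1253/((1049 - 717)/(39/(-64) - 1984) - 2562) = -1253/(332/(39*(-1/64) - 1984) - 2562) = -1253/(332/(-39/64 - 1984) - 2562) = -1253/(332/(-127015/64) - 2562) = -1253/(332*(-64/127015) - 2562) = -1253/(-21248/127015 - 2562) = -1253/(-325433678/127015) = -1253*(-127015/325433678) = 159149795/325433678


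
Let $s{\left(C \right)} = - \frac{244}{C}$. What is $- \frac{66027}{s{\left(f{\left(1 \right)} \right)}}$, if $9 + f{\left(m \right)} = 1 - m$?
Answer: $- \frac{594243}{244} \approx -2435.4$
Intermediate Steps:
$f{\left(m \right)} = -8 - m$ ($f{\left(m \right)} = -9 - \left(-1 + m\right) = -8 - m$)
$- \frac{66027}{s{\left(f{\left(1 \right)} \right)}} = - \frac{66027}{\left(-244\right) \frac{1}{-8 - 1}} = - \frac{66027}{\left(-244\right) \frac{1}{-9}} = - \frac{66027}{\left(-244\right) \left(- \frac{1}{9}\right)} = - \frac{66027}{\frac{244}{9}} = - \frac{66027 \cdot 9}{244} = \left(-1\right) \frac{594243}{244} = - \frac{594243}{244}$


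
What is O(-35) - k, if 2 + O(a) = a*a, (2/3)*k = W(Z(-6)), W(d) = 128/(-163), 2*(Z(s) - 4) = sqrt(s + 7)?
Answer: 199541/163 ≈ 1224.2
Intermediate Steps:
Z(s) = 4 + sqrt(7 + s)/2 (Z(s) = 4 + sqrt(s + 7)/2 = 4 + sqrt(7 + s)/2)
W(d) = -128/163 (W(d) = 128*(-1/163) = -128/163)
k = -192/163 (k = (3/2)*(-128/163) = -192/163 ≈ -1.1779)
O(a) = -2 + a**2 (O(a) = -2 + a*a = -2 + a**2)
O(-35) - k = (-2 + (-35)**2) - 1*(-192/163) = (-2 + 1225) + 192/163 = 1223 + 192/163 = 199541/163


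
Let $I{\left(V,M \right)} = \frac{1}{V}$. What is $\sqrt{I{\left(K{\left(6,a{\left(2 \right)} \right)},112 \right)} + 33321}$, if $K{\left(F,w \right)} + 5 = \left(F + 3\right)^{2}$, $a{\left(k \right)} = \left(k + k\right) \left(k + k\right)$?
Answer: $\frac{\sqrt{48115543}}{38} \approx 182.54$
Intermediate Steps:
$a{\left(k \right)} = 4 k^{2}$ ($a{\left(k \right)} = 2 k 2 k = 4 k^{2}$)
$K{\left(F,w \right)} = -5 + \left(3 + F\right)^{2}$ ($K{\left(F,w \right)} = -5 + \left(F + 3\right)^{2} = -5 + \left(3 + F\right)^{2}$)
$\sqrt{I{\left(K{\left(6,a{\left(2 \right)} \right)},112 \right)} + 33321} = \sqrt{\frac{1}{-5 + \left(3 + 6\right)^{2}} + 33321} = \sqrt{\frac{1}{-5 + 9^{2}} + 33321} = \sqrt{\frac{1}{-5 + 81} + 33321} = \sqrt{\frac{1}{76} + 33321} = \sqrt{\frac{2532397}{76}} = \frac{\sqrt{48115543}}{38}$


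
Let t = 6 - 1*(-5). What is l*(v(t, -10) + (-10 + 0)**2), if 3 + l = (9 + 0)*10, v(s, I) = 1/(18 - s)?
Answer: 60987/7 ≈ 8712.4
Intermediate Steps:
t = 11 (t = 6 + 5 = 11)
l = 87 (l = -3 + (9 + 0)*10 = -3 + 9*10 = -3 + 90 = 87)
l*(v(t, -10) + (-10 + 0)**2) = 87*(-1/(-18 + 11) + (-10 + 0)**2) = 87*(-1/(-7) + (-10)**2) = 87*(-1*(-1/7) + 100) = 87*(1/7 + 100) = 87*(701/7) = 60987/7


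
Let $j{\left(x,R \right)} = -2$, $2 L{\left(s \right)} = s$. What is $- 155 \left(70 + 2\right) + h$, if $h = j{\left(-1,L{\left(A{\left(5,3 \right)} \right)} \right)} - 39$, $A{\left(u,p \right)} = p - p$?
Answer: $-11201$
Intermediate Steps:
$A{\left(u,p \right)} = 0$
$L{\left(s \right)} = \frac{s}{2}$
$h = -41$ ($h = -2 - 39 = -41$)
$- 155 \left(70 + 2\right) + h = - 155 \left(70 + 2\right) - 41 = \left(-155\right) 72 - 41 = -11160 - 41 = -11201$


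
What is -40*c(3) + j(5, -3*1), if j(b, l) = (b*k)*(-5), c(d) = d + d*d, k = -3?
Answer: -405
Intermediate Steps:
c(d) = d + d**2
j(b, l) = 15*b (j(b, l) = (b*(-3))*(-5) = -3*b*(-5) = 15*b)
-40*c(3) + j(5, -3*1) = -120*(1 + 3) + 15*5 = -120*4 + 75 = -40*12 + 75 = -480 + 75 = -405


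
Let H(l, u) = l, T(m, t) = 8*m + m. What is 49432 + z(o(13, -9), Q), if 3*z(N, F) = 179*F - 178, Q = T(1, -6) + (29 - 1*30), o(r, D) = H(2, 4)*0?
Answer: 49850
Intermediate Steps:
T(m, t) = 9*m
o(r, D) = 0 (o(r, D) = 2*0 = 0)
Q = 8 (Q = 9*1 + (29 - 1*30) = 9 + (29 - 30) = 9 - 1 = 8)
z(N, F) = -178/3 + 179*F/3 (z(N, F) = (179*F - 178)/3 = (-178 + 179*F)/3 = -178/3 + 179*F/3)
49432 + z(o(13, -9), Q) = 49432 + (-178/3 + (179/3)*8) = 49432 + (-178/3 + 1432/3) = 49432 + 418 = 49850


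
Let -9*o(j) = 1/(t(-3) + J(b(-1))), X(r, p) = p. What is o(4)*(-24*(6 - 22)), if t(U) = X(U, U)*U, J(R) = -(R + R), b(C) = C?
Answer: -128/33 ≈ -3.8788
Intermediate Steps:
J(R) = -2*R
t(U) = U² (t(U) = U*U = U²)
o(j) = -1/99 (o(j) = -1/(9*((-3)² - 2*(-1))) = -1/(9*(9 + 2)) = -⅑/11 = -⅑*1/11 = -1/99)
o(4)*(-24*(6 - 22)) = -(-8)*(6 - 22)/33 = -(-8)*(-16)/33 = -1/99*384 = -128/33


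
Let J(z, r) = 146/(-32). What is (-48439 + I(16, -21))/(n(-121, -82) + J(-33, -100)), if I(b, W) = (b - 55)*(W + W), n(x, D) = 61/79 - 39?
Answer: 59156464/54087 ≈ 1093.7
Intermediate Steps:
J(z, r) = -73/16 (J(z, r) = 146*(-1/32) = -73/16)
n(x, D) = -3020/79 (n(x, D) = 61*(1/79) - 39 = 61/79 - 39 = -3020/79)
I(b, W) = 2*W*(-55 + b) (I(b, W) = (-55 + b)*(2*W) = 2*W*(-55 + b))
(-48439 + I(16, -21))/(n(-121, -82) + J(-33, -100)) = (-48439 + 2*(-21)*(-55 + 16))/(-3020/79 - 73/16) = (-48439 + 2*(-21)*(-39))/(-54087/1264) = (-48439 + 1638)*(-1264/54087) = -46801*(-1264/54087) = 59156464/54087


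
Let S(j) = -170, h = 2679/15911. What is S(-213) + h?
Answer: -2702191/15911 ≈ -169.83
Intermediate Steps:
h = 2679/15911 (h = 2679*(1/15911) = 2679/15911 ≈ 0.16837)
S(-213) + h = -170 + 2679/15911 = -2702191/15911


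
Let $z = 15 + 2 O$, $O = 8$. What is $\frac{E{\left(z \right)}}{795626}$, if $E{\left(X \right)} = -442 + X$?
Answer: $- \frac{411}{795626} \approx -0.00051657$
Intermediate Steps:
$z = 31$ ($z = 15 + 2 \cdot 8 = 15 + 16 = 31$)
$\frac{E{\left(z \right)}}{795626} = \frac{-442 + 31}{795626} = \left(-411\right) \frac{1}{795626} = - \frac{411}{795626}$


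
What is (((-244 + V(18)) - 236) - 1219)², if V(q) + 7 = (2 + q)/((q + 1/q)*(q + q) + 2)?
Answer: 77324593329/26569 ≈ 2.9103e+6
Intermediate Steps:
V(q) = -7 + (2 + q)/(2 + 2*q*(q + 1/q)) (V(q) = -7 + (2 + q)/((q + 1/q)*(q + q) + 2) = -7 + (2 + q)/((q + 1/q)*(2*q) + 2) = -7 + (2 + q)/(2*q*(q + 1/q) + 2) = -7 + (2 + q)/(2 + 2*q*(q + 1/q)))
(((-244 + V(18)) - 236) - 1219)² = (((-244 + (-26 + 18 - 14*18²)/(2*(2 + 18²))) - 236) - 1219)² = (((-244 + (-26 + 18 - 14*324)/(2*(2 + 324))) - 236) - 1219)² = (((-244 + (½)*(-26 + 18 - 4536)/326) - 236) - 1219)² = (((-244 + (½)*(1/326)*(-4544)) - 236) - 1219)² = (((-244 - 1136/163) - 236) - 1219)² = ((-40908/163 - 236) - 1219)² = (-79376/163 - 1219)² = (-278073/163)² = 77324593329/26569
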